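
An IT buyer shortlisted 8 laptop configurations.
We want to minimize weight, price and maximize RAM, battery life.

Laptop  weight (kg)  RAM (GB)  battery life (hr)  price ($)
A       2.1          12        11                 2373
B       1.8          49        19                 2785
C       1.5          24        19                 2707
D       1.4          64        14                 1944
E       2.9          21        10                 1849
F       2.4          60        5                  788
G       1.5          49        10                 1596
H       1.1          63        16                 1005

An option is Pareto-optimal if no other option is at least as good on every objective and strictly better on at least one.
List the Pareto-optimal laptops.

B, C, D, F, H

A: dominated by D (weight 1.4≤2.1, RAM 64≥12, battery life 14≥11, price 1944≤2373).
B: not dominated.
C: not dominated.
D: not dominated (best RAM).
E: dominated by G (weight 1.5≤2.9, RAM 49≥21, battery life 10≥10, price 1596≤1849).
F: not dominated (best price).
G: dominated by H (weight 1.1≤1.5, RAM 63≥49, battery life 16≥10, price 1005≤1596).
H: not dominated (best weight).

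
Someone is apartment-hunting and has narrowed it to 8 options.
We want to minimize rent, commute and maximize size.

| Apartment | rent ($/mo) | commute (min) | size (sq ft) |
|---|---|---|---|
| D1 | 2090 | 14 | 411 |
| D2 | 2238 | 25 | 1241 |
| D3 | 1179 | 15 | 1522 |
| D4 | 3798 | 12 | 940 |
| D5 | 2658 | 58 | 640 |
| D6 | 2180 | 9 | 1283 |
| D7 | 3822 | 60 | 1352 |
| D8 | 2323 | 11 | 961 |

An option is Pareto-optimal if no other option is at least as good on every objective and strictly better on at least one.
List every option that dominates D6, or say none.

none

D1: worse on commute (14 vs 9).
D2: worse on rent (2238 vs 2180).
D3: worse on commute (15 vs 9).
D4: worse on rent (3798 vs 2180).
D5: worse on rent (2658 vs 2180).
D7: worse on rent (3822 vs 2180).
D8: worse on rent (2323 vs 2180).
No option dominates D6.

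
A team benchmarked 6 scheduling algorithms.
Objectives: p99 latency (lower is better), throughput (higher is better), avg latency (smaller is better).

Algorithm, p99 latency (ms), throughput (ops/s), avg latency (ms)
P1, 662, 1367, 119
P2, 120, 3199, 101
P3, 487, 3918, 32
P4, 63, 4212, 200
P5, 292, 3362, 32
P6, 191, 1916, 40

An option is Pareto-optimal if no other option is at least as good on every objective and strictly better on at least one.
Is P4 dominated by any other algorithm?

No

P1: worse on p99 latency (662 vs 63).
P2: worse on p99 latency (120 vs 63).
P3: worse on p99 latency (487 vs 63).
P5: worse on p99 latency (292 vs 63).
P6: worse on p99 latency (191 vs 63).
No option is at least as good as P4 on every objective and strictly better on one.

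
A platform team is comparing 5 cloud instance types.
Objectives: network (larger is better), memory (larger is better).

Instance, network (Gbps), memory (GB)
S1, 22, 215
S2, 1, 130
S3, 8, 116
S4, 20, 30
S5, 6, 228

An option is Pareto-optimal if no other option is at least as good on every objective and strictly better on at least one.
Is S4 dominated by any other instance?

Yes

S1 vs S4: network 22≥20, memory 215≥30 — S1 is at least as good on every objective and strictly better on at least one, so S1 dominates S4.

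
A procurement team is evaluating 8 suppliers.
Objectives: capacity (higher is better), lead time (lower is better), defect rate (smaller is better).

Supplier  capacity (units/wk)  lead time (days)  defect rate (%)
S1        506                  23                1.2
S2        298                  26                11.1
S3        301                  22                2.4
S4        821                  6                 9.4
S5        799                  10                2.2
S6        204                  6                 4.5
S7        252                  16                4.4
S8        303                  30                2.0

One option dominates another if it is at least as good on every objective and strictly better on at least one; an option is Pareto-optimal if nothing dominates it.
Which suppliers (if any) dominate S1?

S2: worse on capacity (298 vs 506).
S3: worse on capacity (301 vs 506).
S4: worse on defect rate (9.4 vs 1.2).
S5: worse on defect rate (2.2 vs 1.2).
S6: worse on capacity (204 vs 506).
S7: worse on capacity (252 vs 506).
S8: worse on capacity (303 vs 506).
No option dominates S1.

none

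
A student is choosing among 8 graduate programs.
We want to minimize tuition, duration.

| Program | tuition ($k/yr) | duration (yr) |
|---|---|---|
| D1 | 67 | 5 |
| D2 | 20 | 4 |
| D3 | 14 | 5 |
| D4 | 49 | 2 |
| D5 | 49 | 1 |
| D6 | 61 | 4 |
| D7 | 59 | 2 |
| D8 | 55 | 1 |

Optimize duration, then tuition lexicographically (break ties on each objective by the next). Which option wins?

D5

First minimize duration: best is 1, kept {D5, D8}.
Then minimize tuition: best is 49, kept {D5}.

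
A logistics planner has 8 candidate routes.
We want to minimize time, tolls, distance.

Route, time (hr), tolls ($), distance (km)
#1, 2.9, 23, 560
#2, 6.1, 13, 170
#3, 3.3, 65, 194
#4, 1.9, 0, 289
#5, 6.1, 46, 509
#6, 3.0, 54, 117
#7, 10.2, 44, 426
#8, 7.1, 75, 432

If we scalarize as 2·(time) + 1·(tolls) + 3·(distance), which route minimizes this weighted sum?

#1: 2·2.9 + 1·23 + 3·560 = 1708.8
#2: 2·6.1 + 1·13 + 3·170 = 535.2
#3: 2·3.3 + 1·65 + 3·194 = 653.6
#4: 2·1.9 + 1·0 + 3·289 = 870.8
#5: 2·6.1 + 1·46 + 3·509 = 1585.2
#6: 2·3.0 + 1·54 + 3·117 = 411.0
#7: 2·10.2 + 1·44 + 3·426 = 1342.4
#8: 2·7.1 + 1·75 + 3·432 = 1385.2
Lowest: #6 at 411.0.

#6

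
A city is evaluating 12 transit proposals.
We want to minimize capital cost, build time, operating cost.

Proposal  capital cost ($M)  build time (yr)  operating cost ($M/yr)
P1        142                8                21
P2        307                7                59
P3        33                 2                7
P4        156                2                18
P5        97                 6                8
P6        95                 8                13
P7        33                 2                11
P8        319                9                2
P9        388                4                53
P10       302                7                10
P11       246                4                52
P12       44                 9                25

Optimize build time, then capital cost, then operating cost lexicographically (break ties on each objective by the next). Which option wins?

P3

First minimize build time: best is 2, kept {P3, P4, P7}.
Then minimize capital cost: best is 33, kept {P3, P7}.
Then minimize operating cost: best is 7, kept {P3}.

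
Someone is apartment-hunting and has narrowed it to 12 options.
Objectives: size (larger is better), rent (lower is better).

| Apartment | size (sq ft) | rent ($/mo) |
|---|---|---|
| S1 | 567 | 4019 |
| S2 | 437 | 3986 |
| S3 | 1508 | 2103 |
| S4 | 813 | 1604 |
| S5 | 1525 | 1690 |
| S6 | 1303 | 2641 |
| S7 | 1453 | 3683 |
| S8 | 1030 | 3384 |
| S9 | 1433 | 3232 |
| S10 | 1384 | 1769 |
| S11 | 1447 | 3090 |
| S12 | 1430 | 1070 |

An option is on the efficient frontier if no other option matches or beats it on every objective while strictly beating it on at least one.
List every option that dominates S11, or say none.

S3, S5

S3: size 1508≥1447, rent 2103≤3090 — dominates S11.
S5: size 1525≥1447, rent 1690≤3090 — dominates S11.
Others (S1, S2, S4, S6, S7, S8, S9, S10, S12) are each worse than S11 on at least one objective.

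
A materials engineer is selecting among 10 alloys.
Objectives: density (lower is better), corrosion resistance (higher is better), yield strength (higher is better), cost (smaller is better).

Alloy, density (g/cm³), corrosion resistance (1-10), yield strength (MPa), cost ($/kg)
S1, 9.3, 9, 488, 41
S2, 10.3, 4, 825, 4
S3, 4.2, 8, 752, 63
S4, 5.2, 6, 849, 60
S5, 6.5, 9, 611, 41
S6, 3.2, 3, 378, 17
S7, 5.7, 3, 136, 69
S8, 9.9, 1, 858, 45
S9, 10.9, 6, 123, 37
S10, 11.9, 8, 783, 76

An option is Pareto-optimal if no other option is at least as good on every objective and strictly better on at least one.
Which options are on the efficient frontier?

S2, S3, S4, S5, S6, S8, S9, S10

S1: dominated by S5 (density 6.5≤9.3, corrosion resistance 9≥9, yield strength 611≥488, cost 41≤41).
S2: not dominated (best cost).
S3: not dominated.
S4: not dominated.
S5: not dominated.
S6: not dominated (best density).
S7: dominated by S3 (density 4.2≤5.7, corrosion resistance 8≥3, yield strength 752≥136, cost 63≤69).
S8: not dominated (best yield strength).
S9: not dominated.
S10: not dominated.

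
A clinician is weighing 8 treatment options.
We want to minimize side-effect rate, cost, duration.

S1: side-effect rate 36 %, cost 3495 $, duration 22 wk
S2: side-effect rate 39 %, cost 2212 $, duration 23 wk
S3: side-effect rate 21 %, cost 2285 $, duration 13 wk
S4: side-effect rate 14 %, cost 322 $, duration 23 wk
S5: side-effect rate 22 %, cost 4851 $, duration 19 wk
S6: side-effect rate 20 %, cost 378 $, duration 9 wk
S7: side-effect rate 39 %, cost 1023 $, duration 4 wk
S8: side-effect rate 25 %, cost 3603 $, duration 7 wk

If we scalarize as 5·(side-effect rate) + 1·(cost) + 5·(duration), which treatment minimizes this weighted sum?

S4

S1: 5·36 + 1·3495 + 5·22 = 3785
S2: 5·39 + 1·2212 + 5·23 = 2522
S3: 5·21 + 1·2285 + 5·13 = 2455
S4: 5·14 + 1·322 + 5·23 = 507
S5: 5·22 + 1·4851 + 5·19 = 5056
S6: 5·20 + 1·378 + 5·9 = 523
S7: 5·39 + 1·1023 + 5·4 = 1238
S8: 5·25 + 1·3603 + 5·7 = 3763
Lowest: S4 at 507.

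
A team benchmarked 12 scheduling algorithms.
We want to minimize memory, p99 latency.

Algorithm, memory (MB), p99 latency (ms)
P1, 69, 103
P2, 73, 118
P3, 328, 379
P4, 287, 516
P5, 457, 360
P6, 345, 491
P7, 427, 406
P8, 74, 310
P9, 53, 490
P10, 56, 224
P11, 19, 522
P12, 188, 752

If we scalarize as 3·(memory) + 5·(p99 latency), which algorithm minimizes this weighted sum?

P1

P1: 3·69 + 5·103 = 722
P2: 3·73 + 5·118 = 809
P3: 3·328 + 5·379 = 2879
P4: 3·287 + 5·516 = 3441
P5: 3·457 + 5·360 = 3171
P6: 3·345 + 5·491 = 3490
P7: 3·427 + 5·406 = 3311
P8: 3·74 + 5·310 = 1772
P9: 3·53 + 5·490 = 2609
P10: 3·56 + 5·224 = 1288
P11: 3·19 + 5·522 = 2667
P12: 3·188 + 5·752 = 4324
Lowest: P1 at 722.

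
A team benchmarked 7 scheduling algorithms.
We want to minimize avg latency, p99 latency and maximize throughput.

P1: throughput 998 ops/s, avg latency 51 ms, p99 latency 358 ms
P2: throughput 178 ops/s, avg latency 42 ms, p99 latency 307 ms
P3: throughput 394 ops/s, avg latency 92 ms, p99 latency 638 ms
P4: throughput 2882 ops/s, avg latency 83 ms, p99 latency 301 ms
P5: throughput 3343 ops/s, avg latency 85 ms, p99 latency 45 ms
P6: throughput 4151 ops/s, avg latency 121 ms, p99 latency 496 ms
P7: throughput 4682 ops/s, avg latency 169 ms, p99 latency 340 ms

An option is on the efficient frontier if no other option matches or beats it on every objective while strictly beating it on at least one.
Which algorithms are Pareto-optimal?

P1, P2, P4, P5, P6, P7

P1: not dominated.
P2: not dominated (best avg latency).
P3: dominated by P1 (throughput 998≥394, avg latency 51≤92, p99 latency 358≤638).
P4: not dominated.
P5: not dominated (best p99 latency).
P6: not dominated.
P7: not dominated (best throughput).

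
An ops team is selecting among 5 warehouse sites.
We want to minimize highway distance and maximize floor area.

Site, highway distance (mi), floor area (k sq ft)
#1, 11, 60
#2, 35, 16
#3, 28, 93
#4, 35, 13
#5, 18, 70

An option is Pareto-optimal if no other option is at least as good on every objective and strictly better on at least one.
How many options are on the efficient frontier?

3

#1: not dominated (best highway distance).
#2: dominated by #1 (highway distance 11≤35, floor area 60≥16).
#3: not dominated (best floor area).
#4: dominated by #1 (highway distance 11≤35, floor area 60≥13).
#5: not dominated.
Pareto-optimal: #1, #3, #5 → 3.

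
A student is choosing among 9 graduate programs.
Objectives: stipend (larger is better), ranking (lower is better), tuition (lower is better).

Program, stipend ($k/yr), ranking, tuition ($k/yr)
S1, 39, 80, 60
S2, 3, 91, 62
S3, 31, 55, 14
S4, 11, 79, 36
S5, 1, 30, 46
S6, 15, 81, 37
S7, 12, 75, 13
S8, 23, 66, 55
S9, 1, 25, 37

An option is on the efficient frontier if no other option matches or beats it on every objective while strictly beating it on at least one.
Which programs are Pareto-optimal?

S1: not dominated (best stipend).
S2: dominated by S1 (stipend 39≥3, ranking 80≤91, tuition 60≤62).
S3: not dominated.
S4: dominated by S3 (stipend 31≥11, ranking 55≤79, tuition 14≤36).
S5: dominated by S9 (stipend 1≥1, ranking 25≤30, tuition 37≤46).
S6: dominated by S3 (stipend 31≥15, ranking 55≤81, tuition 14≤37).
S7: not dominated (best tuition).
S8: dominated by S3 (stipend 31≥23, ranking 55≤66, tuition 14≤55).
S9: not dominated (best ranking).

S1, S3, S7, S9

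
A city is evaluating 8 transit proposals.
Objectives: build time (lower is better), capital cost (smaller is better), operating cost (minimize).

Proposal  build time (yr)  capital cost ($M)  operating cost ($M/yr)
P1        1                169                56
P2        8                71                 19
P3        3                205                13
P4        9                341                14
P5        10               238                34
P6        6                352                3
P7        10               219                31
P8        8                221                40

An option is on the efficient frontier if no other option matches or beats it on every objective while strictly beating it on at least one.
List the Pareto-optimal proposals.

P1, P2, P3, P6

P1: not dominated (best build time).
P2: not dominated (best capital cost).
P3: not dominated.
P4: dominated by P3 (build time 3≤9, capital cost 205≤341, operating cost 13≤14).
P5: dominated by P2 (build time 8≤10, capital cost 71≤238, operating cost 19≤34).
P6: not dominated (best operating cost).
P7: dominated by P2 (build time 8≤10, capital cost 71≤219, operating cost 19≤31).
P8: dominated by P2 (build time 8≤8, capital cost 71≤221, operating cost 19≤40).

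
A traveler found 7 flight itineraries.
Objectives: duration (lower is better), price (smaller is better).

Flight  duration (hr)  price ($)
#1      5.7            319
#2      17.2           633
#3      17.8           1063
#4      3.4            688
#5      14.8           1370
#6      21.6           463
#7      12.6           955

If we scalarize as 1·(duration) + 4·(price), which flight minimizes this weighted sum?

#1: 1·5.7 + 4·319 = 1281.7
#2: 1·17.2 + 4·633 = 2549.2
#3: 1·17.8 + 4·1063 = 4269.8
#4: 1·3.4 + 4·688 = 2755.4
#5: 1·14.8 + 4·1370 = 5494.8
#6: 1·21.6 + 4·463 = 1873.6
#7: 1·12.6 + 4·955 = 3832.6
Lowest: #1 at 1281.7.

#1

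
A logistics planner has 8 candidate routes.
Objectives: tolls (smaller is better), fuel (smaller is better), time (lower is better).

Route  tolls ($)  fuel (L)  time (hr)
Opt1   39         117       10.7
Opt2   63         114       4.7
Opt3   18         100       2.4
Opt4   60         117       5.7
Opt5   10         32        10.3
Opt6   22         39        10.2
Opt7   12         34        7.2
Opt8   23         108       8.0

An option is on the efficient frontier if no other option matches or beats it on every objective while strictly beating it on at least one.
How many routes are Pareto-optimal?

Opt1: dominated by Opt3 (tolls 18≤39, fuel 100≤117, time 2.4≤10.7).
Opt2: dominated by Opt3 (tolls 18≤63, fuel 100≤114, time 2.4≤4.7).
Opt3: not dominated (best time).
Opt4: dominated by Opt3 (tolls 18≤60, fuel 100≤117, time 2.4≤5.7).
Opt5: not dominated (best tolls).
Opt6: dominated by Opt7 (tolls 12≤22, fuel 34≤39, time 7.2≤10.2).
Opt7: not dominated.
Opt8: dominated by Opt3 (tolls 18≤23, fuel 100≤108, time 2.4≤8.0).
Pareto-optimal: Opt3, Opt5, Opt7 → 3.

3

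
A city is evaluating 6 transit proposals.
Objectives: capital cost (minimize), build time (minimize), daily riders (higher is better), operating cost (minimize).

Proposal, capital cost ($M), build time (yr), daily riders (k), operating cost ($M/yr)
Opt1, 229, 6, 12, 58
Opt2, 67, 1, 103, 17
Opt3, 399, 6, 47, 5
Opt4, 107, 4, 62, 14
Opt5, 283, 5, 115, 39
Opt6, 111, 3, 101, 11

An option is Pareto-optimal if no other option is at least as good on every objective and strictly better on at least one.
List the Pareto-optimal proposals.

Opt2, Opt3, Opt4, Opt5, Opt6

Opt1: dominated by Opt2 (capital cost 67≤229, build time 1≤6, daily riders 103≥12, operating cost 17≤58).
Opt2: not dominated (best capital cost).
Opt3: not dominated (best operating cost).
Opt4: not dominated.
Opt5: not dominated (best daily riders).
Opt6: not dominated.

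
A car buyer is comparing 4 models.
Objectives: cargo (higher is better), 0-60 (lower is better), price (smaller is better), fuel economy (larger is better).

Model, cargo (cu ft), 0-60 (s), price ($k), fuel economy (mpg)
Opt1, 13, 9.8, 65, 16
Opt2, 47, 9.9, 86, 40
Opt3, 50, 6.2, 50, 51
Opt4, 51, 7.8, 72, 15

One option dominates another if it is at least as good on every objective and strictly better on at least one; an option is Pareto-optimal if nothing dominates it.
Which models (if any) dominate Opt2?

Opt3

Opt3: cargo 50≥47, 0-60 6.2≤9.9, price 50≤86, fuel economy 51≥40 — dominates Opt2.
Others (Opt1, Opt4) are each worse than Opt2 on at least one objective.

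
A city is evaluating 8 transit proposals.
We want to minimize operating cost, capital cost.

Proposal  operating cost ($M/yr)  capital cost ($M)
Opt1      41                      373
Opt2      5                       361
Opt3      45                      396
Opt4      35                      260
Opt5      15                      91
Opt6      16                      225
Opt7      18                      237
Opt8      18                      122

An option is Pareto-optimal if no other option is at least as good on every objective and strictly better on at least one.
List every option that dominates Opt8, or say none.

Opt5

Opt5: operating cost 15≤18, capital cost 91≤122 — dominates Opt8.
Others (Opt1, Opt2, Opt3, Opt4, Opt6, Opt7) are each worse than Opt8 on at least one objective.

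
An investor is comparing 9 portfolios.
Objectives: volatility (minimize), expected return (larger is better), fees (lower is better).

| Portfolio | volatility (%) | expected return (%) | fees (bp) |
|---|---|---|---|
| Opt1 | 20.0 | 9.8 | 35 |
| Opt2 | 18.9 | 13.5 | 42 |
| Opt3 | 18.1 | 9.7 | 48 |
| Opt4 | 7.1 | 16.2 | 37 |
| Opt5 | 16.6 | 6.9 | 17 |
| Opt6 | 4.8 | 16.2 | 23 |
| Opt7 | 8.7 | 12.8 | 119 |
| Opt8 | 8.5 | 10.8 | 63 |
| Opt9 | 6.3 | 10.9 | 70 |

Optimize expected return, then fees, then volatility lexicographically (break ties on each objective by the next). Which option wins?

First maximize expected return: best is 16.2, kept {Opt4, Opt6}.
Then minimize fees: best is 23, kept {Opt6}.

Opt6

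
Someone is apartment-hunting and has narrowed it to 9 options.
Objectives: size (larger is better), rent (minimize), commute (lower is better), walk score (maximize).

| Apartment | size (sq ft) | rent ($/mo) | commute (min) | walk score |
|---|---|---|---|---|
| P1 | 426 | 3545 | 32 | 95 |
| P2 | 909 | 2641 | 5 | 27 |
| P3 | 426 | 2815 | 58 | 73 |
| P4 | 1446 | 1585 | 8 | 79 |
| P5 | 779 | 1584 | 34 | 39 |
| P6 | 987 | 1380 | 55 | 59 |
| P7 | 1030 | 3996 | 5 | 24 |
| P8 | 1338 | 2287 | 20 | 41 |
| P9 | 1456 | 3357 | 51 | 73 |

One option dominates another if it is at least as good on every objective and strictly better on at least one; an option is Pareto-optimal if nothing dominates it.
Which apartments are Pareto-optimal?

P1: not dominated (best walk score).
P2: not dominated.
P3: dominated by P4 (size 1446≥426, rent 1585≤2815, commute 8≤58, walk score 79≥73).
P4: not dominated.
P5: not dominated.
P6: not dominated (best rent).
P7: not dominated.
P8: dominated by P4 (size 1446≥1338, rent 1585≤2287, commute 8≤20, walk score 79≥41).
P9: not dominated (best size).

P1, P2, P4, P5, P6, P7, P9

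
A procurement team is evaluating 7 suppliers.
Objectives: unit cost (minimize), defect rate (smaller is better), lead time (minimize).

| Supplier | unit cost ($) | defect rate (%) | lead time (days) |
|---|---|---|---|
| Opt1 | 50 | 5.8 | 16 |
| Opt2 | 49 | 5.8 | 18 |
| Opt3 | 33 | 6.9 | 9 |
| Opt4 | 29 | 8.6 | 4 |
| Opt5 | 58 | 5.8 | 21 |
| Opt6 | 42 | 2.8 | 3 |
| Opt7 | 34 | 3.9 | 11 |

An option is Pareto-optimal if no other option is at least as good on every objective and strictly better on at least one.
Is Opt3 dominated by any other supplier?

No

Opt1: worse on unit cost (50 vs 33).
Opt2: worse on unit cost (49 vs 33).
Opt4: worse on defect rate (8.6 vs 6.9).
Opt5: worse on unit cost (58 vs 33).
Opt6: worse on unit cost (42 vs 33).
Opt7: worse on unit cost (34 vs 33).
No option is at least as good as Opt3 on every objective and strictly better on one.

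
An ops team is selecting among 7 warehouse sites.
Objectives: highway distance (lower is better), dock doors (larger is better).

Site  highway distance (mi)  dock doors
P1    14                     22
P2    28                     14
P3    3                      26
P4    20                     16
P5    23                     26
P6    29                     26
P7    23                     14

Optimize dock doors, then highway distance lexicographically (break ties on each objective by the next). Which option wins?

P3

First maximize dock doors: best is 26, kept {P3, P5, P6}.
Then minimize highway distance: best is 3, kept {P3}.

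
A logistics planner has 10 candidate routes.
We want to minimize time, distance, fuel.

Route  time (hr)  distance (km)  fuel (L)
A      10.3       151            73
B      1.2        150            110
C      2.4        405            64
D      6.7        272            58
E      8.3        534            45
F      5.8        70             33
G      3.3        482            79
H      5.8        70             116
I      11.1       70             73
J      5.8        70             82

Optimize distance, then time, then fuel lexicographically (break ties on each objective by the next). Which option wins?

First minimize distance: best is 70, kept {F, H, I, J}.
Then minimize time: best is 5.8, kept {F, H, J}.
Then minimize fuel: best is 33, kept {F}.

F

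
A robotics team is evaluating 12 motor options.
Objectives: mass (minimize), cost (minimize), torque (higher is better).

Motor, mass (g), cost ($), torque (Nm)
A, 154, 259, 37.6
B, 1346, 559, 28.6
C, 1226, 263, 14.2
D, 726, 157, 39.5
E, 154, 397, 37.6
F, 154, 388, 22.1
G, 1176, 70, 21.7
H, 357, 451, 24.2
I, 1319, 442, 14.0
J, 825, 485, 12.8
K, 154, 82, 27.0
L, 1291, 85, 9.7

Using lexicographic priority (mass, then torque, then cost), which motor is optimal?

A

First minimize mass: best is 154, kept {A, E, F, K}.
Then maximize torque: best is 37.6, kept {A, E}.
Then minimize cost: best is 259, kept {A}.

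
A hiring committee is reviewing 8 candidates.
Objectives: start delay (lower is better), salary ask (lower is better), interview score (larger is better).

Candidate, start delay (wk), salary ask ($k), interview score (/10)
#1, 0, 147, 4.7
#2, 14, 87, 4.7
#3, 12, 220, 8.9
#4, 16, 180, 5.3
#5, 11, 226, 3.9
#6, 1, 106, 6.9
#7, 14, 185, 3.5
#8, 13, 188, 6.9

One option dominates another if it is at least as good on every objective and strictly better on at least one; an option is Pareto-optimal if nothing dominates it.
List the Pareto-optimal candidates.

#1, #2, #3, #6

#1: not dominated (best start delay).
#2: not dominated (best salary ask).
#3: not dominated (best interview score).
#4: dominated by #6 (start delay 1≤16, salary ask 106≤180, interview score 6.9≥5.3).
#5: dominated by #1 (start delay 0≤11, salary ask 147≤226, interview score 4.7≥3.9).
#6: not dominated.
#7: dominated by #1 (start delay 0≤14, salary ask 147≤185, interview score 4.7≥3.5).
#8: dominated by #6 (start delay 1≤13, salary ask 106≤188, interview score 6.9≥6.9).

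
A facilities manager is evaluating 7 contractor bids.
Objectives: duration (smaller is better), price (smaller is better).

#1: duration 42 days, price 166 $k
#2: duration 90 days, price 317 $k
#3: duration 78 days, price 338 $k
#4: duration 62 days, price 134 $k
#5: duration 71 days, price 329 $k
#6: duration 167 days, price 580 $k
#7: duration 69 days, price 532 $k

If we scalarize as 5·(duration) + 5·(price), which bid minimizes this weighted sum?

#1: 5·42 + 5·166 = 1040
#2: 5·90 + 5·317 = 2035
#3: 5·78 + 5·338 = 2080
#4: 5·62 + 5·134 = 980
#5: 5·71 + 5·329 = 2000
#6: 5·167 + 5·580 = 3735
#7: 5·69 + 5·532 = 3005
Lowest: #4 at 980.

#4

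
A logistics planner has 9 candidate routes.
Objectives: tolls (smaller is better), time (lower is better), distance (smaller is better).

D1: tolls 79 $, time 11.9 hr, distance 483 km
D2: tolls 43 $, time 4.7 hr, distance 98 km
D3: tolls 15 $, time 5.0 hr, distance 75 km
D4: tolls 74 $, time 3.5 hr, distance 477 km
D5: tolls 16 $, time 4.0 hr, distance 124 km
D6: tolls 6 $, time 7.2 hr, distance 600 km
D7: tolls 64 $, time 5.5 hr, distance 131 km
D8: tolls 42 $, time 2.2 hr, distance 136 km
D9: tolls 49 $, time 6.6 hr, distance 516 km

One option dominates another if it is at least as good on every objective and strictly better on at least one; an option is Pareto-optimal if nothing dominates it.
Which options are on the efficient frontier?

D2, D3, D5, D6, D8

D1: dominated by D2 (tolls 43≤79, time 4.7≤11.9, distance 98≤483).
D2: not dominated.
D3: not dominated (best distance).
D4: dominated by D8 (tolls 42≤74, time 2.2≤3.5, distance 136≤477).
D5: not dominated.
D6: not dominated (best tolls).
D7: dominated by D2 (tolls 43≤64, time 4.7≤5.5, distance 98≤131).
D8: not dominated (best time).
D9: dominated by D2 (tolls 43≤49, time 4.7≤6.6, distance 98≤516).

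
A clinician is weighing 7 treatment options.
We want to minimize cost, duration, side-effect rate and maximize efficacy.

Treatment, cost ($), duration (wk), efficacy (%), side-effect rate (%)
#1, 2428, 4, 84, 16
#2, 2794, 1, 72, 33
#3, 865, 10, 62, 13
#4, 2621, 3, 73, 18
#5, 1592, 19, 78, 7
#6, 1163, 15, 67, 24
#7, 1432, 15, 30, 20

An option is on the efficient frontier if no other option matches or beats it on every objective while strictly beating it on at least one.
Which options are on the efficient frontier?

#1, #2, #3, #4, #5, #6

#1: not dominated (best efficacy).
#2: not dominated (best duration).
#3: not dominated (best cost).
#4: not dominated.
#5: not dominated (best side-effect rate).
#6: not dominated.
#7: dominated by #3 (cost 865≤1432, duration 10≤15, efficacy 62≥30, side-effect rate 13≤20).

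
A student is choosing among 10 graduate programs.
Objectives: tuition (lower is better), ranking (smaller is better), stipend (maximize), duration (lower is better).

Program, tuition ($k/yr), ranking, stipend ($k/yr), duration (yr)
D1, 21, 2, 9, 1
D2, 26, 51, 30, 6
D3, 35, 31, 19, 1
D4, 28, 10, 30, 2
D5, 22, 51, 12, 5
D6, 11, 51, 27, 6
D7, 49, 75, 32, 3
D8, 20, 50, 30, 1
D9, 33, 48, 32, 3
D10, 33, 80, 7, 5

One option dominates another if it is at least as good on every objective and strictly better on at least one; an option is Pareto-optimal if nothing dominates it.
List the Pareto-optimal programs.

D1, D3, D4, D6, D8, D9

D1: not dominated (best ranking).
D2: dominated by D8 (tuition 20≤26, ranking 50≤51, stipend 30≥30, duration 1≤6).
D3: not dominated.
D4: not dominated.
D5: dominated by D8 (tuition 20≤22, ranking 50≤51, stipend 30≥12, duration 1≤5).
D6: not dominated (best tuition).
D7: dominated by D9 (tuition 33≤49, ranking 48≤75, stipend 32≥32, duration 3≤3).
D8: not dominated.
D9: not dominated.
D10: dominated by D1 (tuition 21≤33, ranking 2≤80, stipend 9≥7, duration 1≤5).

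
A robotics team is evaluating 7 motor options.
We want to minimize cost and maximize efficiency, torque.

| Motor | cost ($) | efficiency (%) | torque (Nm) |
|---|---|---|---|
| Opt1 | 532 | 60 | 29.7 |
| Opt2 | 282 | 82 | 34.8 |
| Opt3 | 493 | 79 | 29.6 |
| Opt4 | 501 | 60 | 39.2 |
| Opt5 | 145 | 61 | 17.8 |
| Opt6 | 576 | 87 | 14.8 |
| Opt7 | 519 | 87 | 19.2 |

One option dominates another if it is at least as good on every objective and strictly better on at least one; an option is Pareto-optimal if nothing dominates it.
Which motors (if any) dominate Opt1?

Opt2: cost 282≤532, efficiency 82≥60, torque 34.8≥29.7 — dominates Opt1.
Opt4: cost 501≤532, efficiency 60≥60, torque 39.2≥29.7 — dominates Opt1.
Others (Opt3, Opt5, Opt6, Opt7) are each worse than Opt1 on at least one objective.

Opt2, Opt4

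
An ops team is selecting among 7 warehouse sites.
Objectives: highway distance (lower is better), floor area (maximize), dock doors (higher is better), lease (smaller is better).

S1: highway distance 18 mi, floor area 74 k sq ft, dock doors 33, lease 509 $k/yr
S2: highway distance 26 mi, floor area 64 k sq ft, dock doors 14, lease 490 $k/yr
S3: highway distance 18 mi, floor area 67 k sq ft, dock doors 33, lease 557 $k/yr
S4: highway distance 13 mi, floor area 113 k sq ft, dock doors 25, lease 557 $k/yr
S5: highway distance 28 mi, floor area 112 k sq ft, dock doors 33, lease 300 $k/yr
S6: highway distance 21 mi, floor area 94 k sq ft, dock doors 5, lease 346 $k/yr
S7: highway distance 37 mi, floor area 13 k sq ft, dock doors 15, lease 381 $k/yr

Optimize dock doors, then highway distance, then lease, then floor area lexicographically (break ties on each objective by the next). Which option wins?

First maximize dock doors: best is 33, kept {S1, S3, S5}.
Then minimize highway distance: best is 18, kept {S1, S3}.
Then minimize lease: best is 509, kept {S1}.

S1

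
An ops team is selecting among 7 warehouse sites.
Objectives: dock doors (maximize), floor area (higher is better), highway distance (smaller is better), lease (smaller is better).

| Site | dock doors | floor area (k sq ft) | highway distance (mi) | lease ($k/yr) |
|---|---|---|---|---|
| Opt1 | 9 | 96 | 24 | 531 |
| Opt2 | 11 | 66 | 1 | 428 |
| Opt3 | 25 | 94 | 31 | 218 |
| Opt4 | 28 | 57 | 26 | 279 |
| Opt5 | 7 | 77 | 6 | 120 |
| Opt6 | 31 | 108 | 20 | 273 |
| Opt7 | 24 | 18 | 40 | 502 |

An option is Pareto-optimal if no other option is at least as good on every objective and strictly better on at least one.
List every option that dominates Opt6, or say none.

none

Opt1: worse on dock doors (9 vs 31).
Opt2: worse on dock doors (11 vs 31).
Opt3: worse on dock doors (25 vs 31).
Opt4: worse on dock doors (28 vs 31).
Opt5: worse on dock doors (7 vs 31).
Opt7: worse on dock doors (24 vs 31).
No option dominates Opt6.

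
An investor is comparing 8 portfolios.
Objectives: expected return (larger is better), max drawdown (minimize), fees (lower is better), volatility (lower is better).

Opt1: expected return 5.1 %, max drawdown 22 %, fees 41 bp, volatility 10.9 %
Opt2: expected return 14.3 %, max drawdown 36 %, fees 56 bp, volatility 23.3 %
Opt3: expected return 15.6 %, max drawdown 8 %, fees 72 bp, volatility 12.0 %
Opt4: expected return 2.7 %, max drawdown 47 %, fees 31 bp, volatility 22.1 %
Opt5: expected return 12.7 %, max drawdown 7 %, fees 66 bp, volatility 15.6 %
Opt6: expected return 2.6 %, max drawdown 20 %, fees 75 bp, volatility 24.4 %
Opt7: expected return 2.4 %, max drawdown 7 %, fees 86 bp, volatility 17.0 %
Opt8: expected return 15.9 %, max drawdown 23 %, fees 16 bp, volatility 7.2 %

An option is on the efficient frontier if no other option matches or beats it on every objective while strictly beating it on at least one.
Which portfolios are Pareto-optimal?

Opt1, Opt3, Opt5, Opt8

Opt1: not dominated.
Opt2: dominated by Opt8 (expected return 15.9≥14.3, max drawdown 23≤36, fees 16≤56, volatility 7.2≤23.3).
Opt3: not dominated.
Opt4: dominated by Opt8 (expected return 15.9≥2.7, max drawdown 23≤47, fees 16≤31, volatility 7.2≤22.1).
Opt5: not dominated.
Opt6: dominated by Opt3 (expected return 15.6≥2.6, max drawdown 8≤20, fees 72≤75, volatility 12.0≤24.4).
Opt7: dominated by Opt5 (expected return 12.7≥2.4, max drawdown 7≤7, fees 66≤86, volatility 15.6≤17.0).
Opt8: not dominated (best expected return).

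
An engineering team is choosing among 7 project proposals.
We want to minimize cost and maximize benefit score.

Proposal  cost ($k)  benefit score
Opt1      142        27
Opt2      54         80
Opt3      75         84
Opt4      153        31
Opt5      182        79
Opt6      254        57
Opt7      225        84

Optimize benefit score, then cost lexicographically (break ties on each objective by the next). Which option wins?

First maximize benefit score: best is 84, kept {Opt3, Opt7}.
Then minimize cost: best is 75, kept {Opt3}.

Opt3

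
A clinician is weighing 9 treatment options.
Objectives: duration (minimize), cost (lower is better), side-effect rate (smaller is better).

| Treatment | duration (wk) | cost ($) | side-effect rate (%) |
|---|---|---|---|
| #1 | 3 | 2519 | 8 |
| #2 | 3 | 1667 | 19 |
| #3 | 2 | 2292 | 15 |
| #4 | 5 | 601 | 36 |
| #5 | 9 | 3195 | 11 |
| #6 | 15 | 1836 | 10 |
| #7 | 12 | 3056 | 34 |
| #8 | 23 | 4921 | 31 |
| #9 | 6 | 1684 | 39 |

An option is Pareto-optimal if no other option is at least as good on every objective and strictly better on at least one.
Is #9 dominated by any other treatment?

#2 vs #9: duration 3≤6, cost 1667≤1684, side-effect rate 19≤39 — #2 is at least as good on every objective and strictly better on at least one, so #2 dominates #9.

Yes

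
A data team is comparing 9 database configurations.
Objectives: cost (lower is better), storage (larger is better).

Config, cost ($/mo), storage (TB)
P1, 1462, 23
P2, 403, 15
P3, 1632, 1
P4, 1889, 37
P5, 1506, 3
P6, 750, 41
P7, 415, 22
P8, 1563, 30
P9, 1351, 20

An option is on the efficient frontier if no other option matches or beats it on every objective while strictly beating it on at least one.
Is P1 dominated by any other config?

P6 vs P1: cost 750≤1462, storage 41≥23 — P6 is at least as good on every objective and strictly better on at least one, so P6 dominates P1.

Yes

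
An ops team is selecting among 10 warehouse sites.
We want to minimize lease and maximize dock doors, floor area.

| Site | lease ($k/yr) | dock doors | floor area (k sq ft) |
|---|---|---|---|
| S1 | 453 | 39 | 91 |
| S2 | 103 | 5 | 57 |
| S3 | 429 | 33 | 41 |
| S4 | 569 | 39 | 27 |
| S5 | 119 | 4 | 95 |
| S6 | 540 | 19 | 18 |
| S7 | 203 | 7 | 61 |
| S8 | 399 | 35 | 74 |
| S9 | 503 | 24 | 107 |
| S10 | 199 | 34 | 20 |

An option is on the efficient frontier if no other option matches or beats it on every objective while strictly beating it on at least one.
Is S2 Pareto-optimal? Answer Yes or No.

Yes

S1: worse on lease (453 vs 103).
S3: worse on lease (429 vs 103).
S4: worse on lease (569 vs 103).
S5: worse on lease (119 vs 103).
S6: worse on lease (540 vs 103).
S7: worse on lease (203 vs 103).
S8: worse on lease (399 vs 103).
S9: worse on lease (503 vs 103).
S10: worse on lease (199 vs 103).
No option is at least as good as S2 on every objective and strictly better on one.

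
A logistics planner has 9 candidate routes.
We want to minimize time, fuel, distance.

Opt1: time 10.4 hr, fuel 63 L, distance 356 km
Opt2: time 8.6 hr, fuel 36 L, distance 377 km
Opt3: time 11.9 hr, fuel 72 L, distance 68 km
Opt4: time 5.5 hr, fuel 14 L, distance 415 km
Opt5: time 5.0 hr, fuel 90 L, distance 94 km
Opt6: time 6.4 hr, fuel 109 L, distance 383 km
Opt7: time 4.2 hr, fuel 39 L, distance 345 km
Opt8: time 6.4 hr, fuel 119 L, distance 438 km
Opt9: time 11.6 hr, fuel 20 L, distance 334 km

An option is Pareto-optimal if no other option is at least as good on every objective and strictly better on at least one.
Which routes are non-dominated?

Opt2, Opt3, Opt4, Opt5, Opt7, Opt9

Opt1: dominated by Opt7 (time 4.2≤10.4, fuel 39≤63, distance 345≤356).
Opt2: not dominated.
Opt3: not dominated (best distance).
Opt4: not dominated (best fuel).
Opt5: not dominated.
Opt6: dominated by Opt5 (time 5.0≤6.4, fuel 90≤109, distance 94≤383).
Opt7: not dominated (best time).
Opt8: dominated by Opt4 (time 5.5≤6.4, fuel 14≤119, distance 415≤438).
Opt9: not dominated.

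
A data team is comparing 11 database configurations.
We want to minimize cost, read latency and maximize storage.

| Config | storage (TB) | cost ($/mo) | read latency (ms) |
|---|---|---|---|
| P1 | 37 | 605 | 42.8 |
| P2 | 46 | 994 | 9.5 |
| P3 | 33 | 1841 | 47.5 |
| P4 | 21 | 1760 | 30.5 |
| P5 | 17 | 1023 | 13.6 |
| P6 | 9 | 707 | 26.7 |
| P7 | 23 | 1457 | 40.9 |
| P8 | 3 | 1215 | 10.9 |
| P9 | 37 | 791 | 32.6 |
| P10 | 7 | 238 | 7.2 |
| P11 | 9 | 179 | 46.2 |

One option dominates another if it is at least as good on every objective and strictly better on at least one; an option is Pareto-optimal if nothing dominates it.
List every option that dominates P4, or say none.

P2

P2: storage 46≥21, cost 994≤1760, read latency 9.5≤30.5 — dominates P4.
Others (P1, P3, P5, P6, P7, P8, P9, P10, P11) are each worse than P4 on at least one objective.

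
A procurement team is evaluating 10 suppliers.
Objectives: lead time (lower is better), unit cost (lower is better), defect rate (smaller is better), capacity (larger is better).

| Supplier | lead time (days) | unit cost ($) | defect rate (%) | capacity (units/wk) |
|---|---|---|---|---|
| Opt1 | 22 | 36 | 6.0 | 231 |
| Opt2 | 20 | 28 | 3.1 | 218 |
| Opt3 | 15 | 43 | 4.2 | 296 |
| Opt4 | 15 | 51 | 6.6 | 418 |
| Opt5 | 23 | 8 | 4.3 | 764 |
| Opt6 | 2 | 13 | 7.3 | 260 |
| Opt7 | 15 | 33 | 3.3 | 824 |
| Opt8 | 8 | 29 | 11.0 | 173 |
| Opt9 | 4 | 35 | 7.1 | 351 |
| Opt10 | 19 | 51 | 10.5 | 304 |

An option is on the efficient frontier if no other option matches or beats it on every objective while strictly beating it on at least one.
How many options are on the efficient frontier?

Opt1: dominated by Opt7 (lead time 15≤22, unit cost 33≤36, defect rate 3.3≤6.0, capacity 824≥231).
Opt2: not dominated (best defect rate).
Opt3: dominated by Opt7 (lead time 15≤15, unit cost 33≤43, defect rate 3.3≤4.2, capacity 824≥296).
Opt4: dominated by Opt7 (lead time 15≤15, unit cost 33≤51, defect rate 3.3≤6.6, capacity 824≥418).
Opt5: not dominated (best unit cost).
Opt6: not dominated (best lead time).
Opt7: not dominated (best capacity).
Opt8: dominated by Opt6 (lead time 2≤8, unit cost 13≤29, defect rate 7.3≤11.0, capacity 260≥173).
Opt9: not dominated.
Opt10: dominated by Opt4 (lead time 15≤19, unit cost 51≤51, defect rate 6.6≤10.5, capacity 418≥304).
Pareto-optimal: Opt2, Opt5, Opt6, Opt7, Opt9 → 5.

5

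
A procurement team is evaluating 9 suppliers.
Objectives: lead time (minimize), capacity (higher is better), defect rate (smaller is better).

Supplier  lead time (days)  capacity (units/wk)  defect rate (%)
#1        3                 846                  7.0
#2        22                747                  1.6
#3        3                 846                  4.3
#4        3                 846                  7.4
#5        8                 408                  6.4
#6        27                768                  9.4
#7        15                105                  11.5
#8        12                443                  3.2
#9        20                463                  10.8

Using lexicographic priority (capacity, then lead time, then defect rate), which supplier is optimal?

First maximize capacity: best is 846, kept {#1, #3, #4}.
Then minimize lead time: best is 3, kept {#1, #3, #4}.
Then minimize defect rate: best is 4.3, kept {#3}.

#3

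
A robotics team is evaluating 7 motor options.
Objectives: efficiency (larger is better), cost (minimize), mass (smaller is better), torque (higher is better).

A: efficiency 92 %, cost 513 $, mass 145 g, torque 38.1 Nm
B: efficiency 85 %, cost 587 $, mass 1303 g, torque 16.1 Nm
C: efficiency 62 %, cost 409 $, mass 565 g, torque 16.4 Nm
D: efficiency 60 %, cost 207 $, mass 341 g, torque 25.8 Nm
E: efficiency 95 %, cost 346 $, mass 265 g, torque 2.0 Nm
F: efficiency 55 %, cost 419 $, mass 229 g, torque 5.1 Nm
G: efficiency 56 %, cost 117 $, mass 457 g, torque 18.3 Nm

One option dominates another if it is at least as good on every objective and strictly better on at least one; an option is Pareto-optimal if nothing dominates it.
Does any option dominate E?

A: worse on efficiency (92 vs 95).
B: worse on efficiency (85 vs 95).
C: worse on efficiency (62 vs 95).
D: worse on efficiency (60 vs 95).
F: worse on efficiency (55 vs 95).
G: worse on efficiency (56 vs 95).
No option is at least as good as E on every objective and strictly better on one.

No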